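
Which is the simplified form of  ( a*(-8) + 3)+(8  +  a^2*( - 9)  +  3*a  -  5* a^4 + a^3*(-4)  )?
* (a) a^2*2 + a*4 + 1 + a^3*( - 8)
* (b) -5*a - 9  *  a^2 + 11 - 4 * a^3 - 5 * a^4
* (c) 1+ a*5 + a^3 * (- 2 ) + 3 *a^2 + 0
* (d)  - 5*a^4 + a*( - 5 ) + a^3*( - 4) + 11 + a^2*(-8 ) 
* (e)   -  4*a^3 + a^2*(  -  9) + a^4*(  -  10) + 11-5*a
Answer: b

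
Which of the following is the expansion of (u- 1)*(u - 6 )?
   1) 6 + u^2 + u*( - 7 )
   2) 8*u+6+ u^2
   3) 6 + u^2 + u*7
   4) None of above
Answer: 1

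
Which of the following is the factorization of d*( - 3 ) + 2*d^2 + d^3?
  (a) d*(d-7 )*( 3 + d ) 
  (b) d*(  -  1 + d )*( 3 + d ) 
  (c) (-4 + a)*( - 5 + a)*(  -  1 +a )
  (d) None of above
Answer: b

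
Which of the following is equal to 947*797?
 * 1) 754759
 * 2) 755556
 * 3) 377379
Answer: 1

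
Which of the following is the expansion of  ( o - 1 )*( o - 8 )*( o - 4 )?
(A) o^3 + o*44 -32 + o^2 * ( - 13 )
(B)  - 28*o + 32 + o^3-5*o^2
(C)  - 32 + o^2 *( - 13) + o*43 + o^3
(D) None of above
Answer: A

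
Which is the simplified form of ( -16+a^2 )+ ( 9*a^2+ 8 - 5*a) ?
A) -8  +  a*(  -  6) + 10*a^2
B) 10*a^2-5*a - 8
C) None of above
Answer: B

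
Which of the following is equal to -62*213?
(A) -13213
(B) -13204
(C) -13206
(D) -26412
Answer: C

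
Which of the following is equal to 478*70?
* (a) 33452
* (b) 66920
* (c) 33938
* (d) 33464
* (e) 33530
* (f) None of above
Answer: f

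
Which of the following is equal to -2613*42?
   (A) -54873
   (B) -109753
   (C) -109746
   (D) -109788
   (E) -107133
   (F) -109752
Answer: C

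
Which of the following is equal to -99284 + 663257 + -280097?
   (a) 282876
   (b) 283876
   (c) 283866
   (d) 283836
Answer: b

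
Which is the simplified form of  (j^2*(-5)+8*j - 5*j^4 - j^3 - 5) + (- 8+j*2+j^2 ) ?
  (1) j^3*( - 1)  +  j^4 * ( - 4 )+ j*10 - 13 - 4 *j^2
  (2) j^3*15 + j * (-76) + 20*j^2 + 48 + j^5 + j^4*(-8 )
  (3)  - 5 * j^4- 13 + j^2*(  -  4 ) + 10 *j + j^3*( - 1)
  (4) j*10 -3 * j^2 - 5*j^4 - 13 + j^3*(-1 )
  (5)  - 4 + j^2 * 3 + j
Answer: 3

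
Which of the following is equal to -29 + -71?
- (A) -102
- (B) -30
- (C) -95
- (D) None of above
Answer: D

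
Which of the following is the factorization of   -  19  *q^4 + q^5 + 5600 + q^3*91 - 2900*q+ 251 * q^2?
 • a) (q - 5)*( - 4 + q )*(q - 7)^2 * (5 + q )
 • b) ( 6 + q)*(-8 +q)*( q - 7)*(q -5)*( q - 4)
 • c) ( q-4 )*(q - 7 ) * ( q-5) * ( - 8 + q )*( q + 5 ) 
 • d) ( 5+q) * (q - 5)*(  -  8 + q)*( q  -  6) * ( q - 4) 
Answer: c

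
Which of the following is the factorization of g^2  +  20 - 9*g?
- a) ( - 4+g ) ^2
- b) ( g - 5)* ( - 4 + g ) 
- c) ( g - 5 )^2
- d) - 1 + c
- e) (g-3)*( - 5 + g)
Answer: b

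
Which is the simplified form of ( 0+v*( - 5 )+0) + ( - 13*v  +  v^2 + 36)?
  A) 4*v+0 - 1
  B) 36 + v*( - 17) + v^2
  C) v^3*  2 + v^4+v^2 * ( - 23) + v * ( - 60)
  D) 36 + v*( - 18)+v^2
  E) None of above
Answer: D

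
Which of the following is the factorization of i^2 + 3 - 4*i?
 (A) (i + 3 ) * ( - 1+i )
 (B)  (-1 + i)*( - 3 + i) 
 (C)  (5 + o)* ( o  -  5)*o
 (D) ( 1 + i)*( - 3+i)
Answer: B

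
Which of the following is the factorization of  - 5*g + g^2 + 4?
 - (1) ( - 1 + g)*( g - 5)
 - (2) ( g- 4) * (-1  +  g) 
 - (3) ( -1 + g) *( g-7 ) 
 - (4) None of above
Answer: 2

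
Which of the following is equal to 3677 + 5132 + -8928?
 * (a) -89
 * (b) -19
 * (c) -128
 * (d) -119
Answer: d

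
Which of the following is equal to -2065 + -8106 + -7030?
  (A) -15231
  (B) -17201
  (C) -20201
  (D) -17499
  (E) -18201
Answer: B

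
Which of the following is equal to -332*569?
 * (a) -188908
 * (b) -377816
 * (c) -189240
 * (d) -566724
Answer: a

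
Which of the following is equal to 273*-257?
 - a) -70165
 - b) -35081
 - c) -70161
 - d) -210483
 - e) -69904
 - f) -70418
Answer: c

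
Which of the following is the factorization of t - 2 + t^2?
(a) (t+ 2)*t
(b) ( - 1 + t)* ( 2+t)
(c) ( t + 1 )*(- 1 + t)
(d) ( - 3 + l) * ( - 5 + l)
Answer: b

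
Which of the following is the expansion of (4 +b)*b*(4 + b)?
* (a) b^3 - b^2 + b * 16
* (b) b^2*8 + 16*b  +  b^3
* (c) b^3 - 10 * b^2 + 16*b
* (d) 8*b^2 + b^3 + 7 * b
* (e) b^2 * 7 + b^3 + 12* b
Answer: b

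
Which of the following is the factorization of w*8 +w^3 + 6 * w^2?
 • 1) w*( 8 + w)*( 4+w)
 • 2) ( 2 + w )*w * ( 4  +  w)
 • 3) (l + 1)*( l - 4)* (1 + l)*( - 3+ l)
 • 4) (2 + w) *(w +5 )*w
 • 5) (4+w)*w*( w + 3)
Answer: 2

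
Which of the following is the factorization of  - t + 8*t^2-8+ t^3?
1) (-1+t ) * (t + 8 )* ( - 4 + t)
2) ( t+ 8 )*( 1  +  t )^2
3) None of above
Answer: 3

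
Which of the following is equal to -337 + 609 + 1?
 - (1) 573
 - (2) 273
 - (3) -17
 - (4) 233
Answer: 2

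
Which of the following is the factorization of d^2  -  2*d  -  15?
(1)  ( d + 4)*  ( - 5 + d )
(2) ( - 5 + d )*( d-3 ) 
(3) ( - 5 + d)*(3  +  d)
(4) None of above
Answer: 3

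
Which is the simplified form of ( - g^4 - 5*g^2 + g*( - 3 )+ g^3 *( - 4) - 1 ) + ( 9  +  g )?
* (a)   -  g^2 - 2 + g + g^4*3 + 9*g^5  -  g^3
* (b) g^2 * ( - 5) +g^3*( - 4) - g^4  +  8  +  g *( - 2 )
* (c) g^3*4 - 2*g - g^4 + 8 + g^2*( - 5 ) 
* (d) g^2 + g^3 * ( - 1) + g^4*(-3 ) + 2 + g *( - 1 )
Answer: b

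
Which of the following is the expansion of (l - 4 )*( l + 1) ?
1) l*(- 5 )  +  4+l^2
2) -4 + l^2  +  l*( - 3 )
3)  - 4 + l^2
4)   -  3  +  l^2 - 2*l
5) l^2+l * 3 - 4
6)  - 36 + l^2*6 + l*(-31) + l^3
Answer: 2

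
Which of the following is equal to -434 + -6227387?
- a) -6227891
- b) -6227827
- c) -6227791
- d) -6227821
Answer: d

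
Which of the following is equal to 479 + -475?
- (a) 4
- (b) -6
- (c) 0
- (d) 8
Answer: a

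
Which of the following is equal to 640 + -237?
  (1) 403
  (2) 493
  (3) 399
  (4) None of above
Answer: 1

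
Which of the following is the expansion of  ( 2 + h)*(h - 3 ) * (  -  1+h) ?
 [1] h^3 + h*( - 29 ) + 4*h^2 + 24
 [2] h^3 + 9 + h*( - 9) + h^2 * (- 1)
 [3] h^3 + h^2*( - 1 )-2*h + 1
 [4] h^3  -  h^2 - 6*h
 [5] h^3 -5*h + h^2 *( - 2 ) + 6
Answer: 5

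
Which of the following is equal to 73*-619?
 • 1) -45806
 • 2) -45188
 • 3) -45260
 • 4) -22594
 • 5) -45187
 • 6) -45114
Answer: 5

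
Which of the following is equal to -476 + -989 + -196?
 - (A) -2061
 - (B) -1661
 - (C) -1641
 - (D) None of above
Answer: B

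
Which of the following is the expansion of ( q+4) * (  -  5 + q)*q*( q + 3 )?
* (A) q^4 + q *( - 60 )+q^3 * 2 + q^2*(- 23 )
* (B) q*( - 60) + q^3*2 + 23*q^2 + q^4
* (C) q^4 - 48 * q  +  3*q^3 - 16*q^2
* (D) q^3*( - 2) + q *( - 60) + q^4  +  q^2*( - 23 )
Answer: A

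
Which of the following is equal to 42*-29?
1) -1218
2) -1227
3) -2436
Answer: 1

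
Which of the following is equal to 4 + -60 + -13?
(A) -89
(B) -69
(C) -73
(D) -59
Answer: B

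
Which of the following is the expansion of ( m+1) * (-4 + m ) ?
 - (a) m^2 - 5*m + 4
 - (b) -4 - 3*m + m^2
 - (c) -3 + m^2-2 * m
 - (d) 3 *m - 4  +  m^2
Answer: b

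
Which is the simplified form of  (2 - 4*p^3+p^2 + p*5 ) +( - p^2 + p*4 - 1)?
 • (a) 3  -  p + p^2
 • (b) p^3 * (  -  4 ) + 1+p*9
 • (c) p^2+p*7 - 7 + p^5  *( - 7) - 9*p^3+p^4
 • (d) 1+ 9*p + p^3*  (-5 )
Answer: b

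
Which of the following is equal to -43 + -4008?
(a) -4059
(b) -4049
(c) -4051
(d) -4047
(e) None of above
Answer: c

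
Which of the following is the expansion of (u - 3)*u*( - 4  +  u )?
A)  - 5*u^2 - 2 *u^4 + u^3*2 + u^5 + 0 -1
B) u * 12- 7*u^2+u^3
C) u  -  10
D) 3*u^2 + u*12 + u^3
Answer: B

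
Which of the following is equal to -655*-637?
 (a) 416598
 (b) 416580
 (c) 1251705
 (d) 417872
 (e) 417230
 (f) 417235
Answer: f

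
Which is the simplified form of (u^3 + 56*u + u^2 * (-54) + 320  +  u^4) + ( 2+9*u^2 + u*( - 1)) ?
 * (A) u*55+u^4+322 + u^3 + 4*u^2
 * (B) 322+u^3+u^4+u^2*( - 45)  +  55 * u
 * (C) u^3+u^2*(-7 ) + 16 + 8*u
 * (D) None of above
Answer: B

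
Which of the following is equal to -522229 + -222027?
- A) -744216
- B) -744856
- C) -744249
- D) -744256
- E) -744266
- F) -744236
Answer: D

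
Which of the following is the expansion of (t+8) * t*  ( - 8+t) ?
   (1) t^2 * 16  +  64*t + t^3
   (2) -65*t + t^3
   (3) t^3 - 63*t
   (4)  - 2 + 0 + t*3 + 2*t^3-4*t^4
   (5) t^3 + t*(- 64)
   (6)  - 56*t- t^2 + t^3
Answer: 5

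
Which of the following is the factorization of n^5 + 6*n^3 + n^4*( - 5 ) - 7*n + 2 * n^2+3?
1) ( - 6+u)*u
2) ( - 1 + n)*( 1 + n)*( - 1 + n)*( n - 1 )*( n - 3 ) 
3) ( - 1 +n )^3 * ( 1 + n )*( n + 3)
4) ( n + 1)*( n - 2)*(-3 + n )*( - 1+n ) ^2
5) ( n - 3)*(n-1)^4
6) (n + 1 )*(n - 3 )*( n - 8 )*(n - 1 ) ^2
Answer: 2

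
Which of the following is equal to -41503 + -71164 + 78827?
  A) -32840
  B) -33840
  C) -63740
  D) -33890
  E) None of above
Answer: B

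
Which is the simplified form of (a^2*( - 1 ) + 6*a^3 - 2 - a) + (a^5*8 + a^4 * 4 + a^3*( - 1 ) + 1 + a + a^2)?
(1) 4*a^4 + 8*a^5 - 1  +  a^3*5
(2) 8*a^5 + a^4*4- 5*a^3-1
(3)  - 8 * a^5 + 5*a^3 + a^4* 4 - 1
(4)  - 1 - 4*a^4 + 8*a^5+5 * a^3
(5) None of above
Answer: 1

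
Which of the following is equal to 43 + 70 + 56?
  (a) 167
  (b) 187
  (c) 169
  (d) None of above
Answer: c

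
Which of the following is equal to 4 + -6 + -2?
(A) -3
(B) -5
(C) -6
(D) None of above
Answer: D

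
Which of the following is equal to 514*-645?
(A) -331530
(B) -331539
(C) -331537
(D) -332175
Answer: A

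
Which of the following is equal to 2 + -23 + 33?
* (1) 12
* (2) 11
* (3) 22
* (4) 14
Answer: 1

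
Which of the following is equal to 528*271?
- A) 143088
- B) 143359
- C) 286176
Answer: A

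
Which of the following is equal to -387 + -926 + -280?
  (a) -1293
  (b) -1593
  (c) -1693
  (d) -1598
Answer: b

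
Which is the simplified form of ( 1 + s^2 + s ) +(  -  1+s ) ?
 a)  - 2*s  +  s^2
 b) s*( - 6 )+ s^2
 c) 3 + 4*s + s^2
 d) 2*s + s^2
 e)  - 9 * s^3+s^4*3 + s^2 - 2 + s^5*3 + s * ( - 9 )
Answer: d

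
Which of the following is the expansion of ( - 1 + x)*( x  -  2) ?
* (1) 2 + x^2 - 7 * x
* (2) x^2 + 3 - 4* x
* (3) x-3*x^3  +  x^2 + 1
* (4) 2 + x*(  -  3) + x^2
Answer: 4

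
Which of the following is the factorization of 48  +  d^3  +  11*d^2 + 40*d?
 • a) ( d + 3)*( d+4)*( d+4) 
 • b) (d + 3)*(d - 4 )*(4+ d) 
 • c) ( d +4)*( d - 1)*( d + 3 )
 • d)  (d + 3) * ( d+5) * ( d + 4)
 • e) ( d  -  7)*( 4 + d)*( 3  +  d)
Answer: a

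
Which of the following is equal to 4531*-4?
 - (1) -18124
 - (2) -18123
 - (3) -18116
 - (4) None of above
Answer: 1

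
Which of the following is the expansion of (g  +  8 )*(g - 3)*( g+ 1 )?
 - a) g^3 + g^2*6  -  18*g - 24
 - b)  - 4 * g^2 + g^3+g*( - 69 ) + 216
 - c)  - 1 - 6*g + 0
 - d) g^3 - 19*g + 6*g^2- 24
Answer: d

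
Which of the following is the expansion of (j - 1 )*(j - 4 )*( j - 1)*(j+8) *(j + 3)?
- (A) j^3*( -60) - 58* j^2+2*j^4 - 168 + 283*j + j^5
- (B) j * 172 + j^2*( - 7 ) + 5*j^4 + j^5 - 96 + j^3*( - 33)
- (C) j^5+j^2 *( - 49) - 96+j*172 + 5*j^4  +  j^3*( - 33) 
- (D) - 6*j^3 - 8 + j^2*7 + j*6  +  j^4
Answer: C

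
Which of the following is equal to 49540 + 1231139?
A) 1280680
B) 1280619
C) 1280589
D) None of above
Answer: D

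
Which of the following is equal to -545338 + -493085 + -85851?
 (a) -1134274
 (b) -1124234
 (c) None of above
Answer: c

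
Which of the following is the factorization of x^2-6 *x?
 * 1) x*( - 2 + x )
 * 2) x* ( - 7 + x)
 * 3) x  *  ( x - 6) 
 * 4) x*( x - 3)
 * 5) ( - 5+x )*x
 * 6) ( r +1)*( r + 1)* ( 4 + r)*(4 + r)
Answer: 3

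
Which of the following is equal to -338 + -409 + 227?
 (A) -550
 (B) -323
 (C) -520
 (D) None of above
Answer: C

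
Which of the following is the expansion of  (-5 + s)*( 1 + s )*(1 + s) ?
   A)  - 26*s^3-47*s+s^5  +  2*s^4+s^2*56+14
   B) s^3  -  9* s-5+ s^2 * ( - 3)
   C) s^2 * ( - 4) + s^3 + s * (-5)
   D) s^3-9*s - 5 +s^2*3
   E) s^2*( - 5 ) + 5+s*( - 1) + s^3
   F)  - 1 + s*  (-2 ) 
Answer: B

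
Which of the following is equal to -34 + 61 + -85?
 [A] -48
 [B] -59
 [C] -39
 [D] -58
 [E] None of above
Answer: D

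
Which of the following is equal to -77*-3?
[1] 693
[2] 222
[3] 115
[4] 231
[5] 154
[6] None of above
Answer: 4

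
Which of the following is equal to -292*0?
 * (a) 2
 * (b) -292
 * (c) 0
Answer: c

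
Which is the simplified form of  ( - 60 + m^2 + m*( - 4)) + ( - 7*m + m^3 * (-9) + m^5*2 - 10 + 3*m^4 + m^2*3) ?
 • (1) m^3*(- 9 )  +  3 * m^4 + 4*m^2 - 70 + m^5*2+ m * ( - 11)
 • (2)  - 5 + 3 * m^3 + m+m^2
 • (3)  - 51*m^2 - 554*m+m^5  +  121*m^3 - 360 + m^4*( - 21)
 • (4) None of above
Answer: 1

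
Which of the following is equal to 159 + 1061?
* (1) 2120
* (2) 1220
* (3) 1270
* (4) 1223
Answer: 2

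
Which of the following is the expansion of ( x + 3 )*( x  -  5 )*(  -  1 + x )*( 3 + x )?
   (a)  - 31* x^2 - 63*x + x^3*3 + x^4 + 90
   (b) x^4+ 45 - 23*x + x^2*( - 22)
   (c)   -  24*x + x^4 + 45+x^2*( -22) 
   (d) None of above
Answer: c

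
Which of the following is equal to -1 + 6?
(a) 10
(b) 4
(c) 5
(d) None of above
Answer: c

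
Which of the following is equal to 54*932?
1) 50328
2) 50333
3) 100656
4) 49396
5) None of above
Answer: 1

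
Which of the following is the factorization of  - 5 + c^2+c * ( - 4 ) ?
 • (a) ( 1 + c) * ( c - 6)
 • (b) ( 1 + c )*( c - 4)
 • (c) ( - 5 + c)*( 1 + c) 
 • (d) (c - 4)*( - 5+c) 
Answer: c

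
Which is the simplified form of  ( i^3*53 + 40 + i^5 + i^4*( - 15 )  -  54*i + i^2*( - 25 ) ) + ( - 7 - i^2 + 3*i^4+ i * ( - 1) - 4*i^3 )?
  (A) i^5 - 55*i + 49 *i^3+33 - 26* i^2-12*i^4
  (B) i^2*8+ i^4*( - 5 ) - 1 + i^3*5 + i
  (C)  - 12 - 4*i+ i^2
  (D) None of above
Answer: A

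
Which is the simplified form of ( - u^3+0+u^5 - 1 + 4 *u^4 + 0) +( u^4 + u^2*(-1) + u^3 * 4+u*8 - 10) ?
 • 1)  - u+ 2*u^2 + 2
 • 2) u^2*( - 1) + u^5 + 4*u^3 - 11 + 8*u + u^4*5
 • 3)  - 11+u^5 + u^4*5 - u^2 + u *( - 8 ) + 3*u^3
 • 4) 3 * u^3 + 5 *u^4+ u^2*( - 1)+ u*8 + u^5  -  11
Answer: 4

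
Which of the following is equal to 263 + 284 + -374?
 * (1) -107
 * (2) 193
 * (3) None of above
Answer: 3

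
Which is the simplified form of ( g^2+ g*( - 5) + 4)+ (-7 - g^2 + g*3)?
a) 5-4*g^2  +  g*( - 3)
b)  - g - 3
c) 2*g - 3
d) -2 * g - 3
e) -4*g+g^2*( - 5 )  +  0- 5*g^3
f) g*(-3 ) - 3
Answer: d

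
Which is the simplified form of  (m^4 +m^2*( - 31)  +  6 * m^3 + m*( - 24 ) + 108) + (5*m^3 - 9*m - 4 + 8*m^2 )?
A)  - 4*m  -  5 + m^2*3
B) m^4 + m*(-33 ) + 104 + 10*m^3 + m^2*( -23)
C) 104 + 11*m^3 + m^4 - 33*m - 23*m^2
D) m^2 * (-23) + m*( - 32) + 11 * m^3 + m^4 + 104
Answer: C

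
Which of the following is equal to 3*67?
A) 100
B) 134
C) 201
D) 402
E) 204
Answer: C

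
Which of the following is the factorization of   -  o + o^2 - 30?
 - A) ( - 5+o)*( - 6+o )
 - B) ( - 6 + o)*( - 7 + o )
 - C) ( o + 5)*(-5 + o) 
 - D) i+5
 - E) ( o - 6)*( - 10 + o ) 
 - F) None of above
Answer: F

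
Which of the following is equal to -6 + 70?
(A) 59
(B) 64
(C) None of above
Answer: B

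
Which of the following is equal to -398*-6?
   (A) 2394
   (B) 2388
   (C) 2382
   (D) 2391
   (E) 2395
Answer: B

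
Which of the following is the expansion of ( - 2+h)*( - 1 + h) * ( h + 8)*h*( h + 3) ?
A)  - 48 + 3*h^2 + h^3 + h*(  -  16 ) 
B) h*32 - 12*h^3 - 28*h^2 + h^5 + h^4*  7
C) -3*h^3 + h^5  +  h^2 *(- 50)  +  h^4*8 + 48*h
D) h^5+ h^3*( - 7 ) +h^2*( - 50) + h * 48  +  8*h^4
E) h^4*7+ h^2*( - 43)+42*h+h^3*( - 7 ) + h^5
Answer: D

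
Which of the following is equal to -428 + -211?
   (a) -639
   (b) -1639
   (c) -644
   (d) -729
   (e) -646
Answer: a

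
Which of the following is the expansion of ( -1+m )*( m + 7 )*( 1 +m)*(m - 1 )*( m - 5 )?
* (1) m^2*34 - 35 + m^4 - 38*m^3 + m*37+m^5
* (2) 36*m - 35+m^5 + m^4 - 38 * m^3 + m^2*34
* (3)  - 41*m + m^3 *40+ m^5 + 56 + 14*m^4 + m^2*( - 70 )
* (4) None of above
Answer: 1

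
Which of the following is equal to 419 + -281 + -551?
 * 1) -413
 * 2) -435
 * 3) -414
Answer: 1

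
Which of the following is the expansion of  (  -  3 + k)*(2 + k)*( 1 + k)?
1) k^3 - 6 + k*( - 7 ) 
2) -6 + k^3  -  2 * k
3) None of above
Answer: 1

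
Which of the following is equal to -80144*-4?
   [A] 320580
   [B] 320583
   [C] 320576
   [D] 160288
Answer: C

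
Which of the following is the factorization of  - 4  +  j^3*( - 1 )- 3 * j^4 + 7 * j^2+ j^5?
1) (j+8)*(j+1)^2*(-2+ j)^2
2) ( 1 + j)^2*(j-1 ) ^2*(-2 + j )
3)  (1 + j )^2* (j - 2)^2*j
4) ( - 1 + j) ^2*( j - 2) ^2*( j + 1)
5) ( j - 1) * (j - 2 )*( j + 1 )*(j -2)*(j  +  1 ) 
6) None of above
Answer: 5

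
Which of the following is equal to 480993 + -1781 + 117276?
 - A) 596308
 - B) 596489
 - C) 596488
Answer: C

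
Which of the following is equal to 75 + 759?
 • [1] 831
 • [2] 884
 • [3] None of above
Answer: 3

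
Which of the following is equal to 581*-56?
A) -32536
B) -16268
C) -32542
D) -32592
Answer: A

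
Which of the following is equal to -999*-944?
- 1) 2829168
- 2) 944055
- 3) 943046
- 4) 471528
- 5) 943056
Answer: 5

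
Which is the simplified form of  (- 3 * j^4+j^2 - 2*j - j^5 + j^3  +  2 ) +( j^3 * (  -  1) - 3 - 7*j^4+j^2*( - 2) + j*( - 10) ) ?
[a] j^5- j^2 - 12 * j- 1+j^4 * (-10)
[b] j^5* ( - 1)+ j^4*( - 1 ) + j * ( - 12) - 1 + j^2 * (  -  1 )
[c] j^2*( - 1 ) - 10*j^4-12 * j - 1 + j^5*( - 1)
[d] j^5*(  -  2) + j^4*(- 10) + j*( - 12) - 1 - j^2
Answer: c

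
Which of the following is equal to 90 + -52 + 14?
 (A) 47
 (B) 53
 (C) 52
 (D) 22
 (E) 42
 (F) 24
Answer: C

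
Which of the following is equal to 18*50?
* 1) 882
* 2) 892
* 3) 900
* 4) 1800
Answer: 3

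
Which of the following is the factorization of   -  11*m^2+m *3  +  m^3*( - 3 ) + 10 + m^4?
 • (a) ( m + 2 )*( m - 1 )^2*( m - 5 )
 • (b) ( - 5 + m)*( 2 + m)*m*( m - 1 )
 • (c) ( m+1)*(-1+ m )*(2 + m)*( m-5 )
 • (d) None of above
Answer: c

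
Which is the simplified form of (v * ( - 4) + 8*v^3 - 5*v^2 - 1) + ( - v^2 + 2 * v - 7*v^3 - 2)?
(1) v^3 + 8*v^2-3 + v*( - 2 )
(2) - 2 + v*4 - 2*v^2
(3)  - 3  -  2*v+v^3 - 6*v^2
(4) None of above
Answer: 3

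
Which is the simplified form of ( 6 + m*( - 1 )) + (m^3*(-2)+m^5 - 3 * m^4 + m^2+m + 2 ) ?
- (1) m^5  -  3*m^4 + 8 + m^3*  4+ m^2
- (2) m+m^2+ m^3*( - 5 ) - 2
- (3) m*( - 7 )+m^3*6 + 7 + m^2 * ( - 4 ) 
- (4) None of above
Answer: 4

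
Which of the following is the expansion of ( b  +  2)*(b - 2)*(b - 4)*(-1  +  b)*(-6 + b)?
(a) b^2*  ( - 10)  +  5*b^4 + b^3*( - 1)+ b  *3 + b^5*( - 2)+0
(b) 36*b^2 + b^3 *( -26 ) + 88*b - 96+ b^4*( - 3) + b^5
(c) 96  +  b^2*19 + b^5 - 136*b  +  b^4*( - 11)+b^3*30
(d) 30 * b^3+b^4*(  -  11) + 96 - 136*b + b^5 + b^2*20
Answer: d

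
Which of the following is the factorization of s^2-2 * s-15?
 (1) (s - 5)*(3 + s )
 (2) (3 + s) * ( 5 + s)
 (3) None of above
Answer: 1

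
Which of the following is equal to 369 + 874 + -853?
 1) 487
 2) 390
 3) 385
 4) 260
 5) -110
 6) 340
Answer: 2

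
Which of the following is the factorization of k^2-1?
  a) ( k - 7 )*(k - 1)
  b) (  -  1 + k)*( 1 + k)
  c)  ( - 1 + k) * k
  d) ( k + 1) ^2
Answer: b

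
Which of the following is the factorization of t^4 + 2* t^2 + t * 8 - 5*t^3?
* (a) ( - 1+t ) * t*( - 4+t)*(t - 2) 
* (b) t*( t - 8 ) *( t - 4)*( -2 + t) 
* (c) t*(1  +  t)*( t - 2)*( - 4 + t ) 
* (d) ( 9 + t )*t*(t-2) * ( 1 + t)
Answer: c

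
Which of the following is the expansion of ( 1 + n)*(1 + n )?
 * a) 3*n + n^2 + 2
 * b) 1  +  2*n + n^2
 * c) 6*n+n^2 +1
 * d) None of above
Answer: b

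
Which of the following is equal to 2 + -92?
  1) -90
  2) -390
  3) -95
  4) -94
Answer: 1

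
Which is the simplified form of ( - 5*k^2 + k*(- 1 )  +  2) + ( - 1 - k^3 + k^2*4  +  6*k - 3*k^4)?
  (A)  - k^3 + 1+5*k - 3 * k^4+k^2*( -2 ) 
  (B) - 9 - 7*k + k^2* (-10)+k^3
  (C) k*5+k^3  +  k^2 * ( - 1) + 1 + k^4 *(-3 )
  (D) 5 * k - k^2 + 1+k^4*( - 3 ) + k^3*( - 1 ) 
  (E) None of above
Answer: D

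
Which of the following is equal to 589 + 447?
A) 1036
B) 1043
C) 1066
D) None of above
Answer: A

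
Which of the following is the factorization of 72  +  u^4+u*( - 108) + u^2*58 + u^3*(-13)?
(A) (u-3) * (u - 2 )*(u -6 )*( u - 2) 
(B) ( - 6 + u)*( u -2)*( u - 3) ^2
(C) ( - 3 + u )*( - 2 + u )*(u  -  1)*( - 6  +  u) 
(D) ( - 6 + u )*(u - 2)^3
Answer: A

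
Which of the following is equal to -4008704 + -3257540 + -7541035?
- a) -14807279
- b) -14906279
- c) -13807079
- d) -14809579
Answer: a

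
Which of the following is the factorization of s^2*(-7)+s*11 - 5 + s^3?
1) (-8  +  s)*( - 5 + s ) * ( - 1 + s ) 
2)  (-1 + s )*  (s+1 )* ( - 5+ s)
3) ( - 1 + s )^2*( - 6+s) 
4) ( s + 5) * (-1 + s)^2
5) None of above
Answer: 5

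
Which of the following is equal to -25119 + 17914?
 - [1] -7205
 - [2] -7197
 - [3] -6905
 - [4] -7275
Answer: 1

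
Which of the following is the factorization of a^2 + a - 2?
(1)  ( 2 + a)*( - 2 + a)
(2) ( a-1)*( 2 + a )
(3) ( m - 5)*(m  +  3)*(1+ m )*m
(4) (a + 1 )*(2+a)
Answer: 2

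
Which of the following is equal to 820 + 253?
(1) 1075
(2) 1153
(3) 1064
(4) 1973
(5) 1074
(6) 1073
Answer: 6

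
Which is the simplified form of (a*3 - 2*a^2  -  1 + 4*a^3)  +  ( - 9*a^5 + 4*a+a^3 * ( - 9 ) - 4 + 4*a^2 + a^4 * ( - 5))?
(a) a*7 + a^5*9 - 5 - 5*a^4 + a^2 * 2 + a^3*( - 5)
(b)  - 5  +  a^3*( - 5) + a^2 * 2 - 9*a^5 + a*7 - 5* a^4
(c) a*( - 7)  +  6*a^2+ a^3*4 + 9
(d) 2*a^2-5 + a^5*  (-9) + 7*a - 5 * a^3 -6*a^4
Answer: b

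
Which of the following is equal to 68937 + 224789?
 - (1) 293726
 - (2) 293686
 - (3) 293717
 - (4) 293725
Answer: 1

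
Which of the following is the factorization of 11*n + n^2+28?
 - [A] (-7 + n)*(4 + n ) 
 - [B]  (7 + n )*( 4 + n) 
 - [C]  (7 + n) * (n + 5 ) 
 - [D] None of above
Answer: B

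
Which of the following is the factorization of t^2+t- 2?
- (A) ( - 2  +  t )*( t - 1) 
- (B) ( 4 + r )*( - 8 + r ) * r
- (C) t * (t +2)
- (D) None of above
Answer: D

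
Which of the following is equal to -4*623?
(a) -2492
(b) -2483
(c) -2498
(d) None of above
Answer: a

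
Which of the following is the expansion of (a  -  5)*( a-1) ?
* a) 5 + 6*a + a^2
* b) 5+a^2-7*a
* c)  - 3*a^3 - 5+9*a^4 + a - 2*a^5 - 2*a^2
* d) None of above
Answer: d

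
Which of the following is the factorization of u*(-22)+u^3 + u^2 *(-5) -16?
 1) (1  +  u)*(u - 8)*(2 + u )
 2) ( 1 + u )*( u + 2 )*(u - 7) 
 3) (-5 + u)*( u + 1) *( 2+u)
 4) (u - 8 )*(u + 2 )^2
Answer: 1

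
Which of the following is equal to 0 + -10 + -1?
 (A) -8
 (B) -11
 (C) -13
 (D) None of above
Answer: B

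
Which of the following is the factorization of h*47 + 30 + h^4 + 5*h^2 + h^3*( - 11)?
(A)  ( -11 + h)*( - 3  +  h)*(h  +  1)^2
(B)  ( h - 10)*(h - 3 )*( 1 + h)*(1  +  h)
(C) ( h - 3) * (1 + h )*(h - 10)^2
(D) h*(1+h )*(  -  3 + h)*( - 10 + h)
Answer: B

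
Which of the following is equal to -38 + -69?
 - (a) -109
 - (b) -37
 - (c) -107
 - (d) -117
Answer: c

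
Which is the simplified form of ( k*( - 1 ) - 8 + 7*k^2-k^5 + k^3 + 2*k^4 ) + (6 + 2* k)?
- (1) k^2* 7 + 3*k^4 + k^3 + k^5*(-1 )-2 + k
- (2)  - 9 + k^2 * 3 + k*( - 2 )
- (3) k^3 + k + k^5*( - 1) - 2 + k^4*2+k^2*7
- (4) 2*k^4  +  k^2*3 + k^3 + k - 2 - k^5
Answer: 3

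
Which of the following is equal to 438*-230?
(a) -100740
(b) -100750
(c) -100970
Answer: a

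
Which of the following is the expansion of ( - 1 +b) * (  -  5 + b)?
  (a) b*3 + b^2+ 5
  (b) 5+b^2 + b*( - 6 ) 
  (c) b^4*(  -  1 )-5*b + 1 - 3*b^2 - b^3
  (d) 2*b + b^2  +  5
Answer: b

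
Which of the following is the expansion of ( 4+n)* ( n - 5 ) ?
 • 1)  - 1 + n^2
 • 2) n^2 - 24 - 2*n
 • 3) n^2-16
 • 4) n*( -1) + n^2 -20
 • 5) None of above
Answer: 4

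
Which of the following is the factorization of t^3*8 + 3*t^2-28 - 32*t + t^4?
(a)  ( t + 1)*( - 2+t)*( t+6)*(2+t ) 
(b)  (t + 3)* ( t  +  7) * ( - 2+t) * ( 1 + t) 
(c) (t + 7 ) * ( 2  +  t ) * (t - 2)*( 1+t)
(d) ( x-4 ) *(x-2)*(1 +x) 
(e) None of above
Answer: c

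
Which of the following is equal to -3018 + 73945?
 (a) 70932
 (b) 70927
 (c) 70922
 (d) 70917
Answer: b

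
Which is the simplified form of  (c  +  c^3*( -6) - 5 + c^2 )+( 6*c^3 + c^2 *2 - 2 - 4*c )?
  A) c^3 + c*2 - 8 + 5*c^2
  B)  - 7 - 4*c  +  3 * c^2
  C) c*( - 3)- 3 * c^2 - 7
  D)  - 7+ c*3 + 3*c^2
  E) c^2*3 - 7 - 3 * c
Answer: E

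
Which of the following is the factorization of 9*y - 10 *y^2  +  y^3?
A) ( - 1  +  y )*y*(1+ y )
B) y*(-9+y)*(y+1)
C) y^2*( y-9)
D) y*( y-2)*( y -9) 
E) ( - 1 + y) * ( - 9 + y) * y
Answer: E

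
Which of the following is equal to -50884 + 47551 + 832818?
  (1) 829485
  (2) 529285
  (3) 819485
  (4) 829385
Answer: 1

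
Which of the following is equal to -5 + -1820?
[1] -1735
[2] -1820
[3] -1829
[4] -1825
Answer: 4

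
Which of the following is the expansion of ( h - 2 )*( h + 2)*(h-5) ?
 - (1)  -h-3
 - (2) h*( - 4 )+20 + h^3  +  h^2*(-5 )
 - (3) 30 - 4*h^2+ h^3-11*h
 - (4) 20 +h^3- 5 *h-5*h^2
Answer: 2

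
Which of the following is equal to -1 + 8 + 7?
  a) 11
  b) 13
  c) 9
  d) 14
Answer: d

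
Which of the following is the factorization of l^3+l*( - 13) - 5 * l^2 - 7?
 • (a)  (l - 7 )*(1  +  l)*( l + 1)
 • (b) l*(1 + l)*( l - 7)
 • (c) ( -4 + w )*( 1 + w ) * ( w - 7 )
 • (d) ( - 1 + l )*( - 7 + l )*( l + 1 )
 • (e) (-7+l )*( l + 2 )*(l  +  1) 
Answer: a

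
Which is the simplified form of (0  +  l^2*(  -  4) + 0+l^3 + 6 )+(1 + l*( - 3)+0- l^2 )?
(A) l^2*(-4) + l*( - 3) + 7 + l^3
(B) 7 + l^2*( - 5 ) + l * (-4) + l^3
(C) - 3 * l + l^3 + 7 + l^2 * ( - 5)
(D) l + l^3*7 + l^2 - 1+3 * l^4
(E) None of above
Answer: C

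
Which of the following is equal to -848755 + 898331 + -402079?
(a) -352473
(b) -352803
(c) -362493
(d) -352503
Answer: d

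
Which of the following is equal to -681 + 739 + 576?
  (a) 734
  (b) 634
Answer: b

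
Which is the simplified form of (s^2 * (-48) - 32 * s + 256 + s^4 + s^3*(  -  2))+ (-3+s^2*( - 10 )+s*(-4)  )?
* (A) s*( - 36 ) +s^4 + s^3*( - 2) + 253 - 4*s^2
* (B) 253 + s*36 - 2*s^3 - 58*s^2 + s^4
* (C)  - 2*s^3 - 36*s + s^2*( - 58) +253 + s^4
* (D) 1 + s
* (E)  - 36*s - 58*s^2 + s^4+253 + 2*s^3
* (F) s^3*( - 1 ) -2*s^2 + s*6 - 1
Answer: C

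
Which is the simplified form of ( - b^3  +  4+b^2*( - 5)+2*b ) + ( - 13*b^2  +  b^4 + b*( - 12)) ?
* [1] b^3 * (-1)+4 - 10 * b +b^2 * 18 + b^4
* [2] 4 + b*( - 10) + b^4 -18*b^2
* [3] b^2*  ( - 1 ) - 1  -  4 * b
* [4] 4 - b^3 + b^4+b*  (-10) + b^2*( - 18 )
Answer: 4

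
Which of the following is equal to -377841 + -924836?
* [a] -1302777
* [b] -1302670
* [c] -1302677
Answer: c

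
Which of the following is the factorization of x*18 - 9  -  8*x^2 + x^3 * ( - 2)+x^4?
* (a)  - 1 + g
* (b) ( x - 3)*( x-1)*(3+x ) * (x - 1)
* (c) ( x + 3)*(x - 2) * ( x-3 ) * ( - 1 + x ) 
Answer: b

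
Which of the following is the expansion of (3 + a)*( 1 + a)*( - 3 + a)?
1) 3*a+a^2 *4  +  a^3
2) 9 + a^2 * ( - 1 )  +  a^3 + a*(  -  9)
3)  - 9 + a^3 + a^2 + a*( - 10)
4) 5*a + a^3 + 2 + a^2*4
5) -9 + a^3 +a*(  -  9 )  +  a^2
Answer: 5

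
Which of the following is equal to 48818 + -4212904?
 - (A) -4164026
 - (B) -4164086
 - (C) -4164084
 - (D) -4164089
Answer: B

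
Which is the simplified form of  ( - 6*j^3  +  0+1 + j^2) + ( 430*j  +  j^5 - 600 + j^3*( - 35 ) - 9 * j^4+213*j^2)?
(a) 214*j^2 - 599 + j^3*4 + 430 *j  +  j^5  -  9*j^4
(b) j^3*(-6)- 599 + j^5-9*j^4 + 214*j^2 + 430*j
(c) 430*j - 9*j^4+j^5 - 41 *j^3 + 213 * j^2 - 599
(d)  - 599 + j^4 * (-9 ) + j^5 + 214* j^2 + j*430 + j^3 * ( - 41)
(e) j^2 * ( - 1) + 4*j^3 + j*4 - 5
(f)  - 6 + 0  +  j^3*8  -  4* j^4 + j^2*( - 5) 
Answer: d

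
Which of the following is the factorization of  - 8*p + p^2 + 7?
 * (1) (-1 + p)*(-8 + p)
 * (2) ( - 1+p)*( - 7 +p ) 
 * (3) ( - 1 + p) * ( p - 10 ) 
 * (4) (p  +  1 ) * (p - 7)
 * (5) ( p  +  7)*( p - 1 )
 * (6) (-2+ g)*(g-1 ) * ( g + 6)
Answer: 2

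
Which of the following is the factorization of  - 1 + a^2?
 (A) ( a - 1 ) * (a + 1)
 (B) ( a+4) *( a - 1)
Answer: A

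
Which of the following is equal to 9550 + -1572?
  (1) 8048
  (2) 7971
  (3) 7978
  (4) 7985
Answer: 3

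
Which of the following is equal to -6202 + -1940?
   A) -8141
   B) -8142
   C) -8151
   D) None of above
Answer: B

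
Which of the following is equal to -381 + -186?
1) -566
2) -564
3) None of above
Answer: 3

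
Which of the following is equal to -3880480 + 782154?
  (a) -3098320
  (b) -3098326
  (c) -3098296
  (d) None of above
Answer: b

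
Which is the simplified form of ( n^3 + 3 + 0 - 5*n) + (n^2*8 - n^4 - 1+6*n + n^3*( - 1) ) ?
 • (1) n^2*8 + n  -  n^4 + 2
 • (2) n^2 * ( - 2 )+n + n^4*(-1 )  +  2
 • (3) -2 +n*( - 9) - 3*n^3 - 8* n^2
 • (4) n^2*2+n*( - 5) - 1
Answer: 1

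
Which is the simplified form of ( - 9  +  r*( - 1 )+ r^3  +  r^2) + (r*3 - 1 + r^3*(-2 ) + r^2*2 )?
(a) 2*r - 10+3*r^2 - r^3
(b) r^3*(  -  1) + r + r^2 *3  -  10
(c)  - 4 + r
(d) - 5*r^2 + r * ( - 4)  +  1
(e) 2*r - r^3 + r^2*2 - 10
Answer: a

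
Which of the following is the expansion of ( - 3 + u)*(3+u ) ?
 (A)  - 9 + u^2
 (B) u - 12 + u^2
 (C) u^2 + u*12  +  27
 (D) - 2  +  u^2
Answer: A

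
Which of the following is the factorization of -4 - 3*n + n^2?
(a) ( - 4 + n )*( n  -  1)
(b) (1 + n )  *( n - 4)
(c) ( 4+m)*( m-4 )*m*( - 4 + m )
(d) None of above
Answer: b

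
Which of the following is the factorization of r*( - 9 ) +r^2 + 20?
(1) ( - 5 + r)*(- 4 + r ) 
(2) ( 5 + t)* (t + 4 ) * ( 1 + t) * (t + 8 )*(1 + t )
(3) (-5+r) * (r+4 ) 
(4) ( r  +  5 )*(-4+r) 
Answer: 1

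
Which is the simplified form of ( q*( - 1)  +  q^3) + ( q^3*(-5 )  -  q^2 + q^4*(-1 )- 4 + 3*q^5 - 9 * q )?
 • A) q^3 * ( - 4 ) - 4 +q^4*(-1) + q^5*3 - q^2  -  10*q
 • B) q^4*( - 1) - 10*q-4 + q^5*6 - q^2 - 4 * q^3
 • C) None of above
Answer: A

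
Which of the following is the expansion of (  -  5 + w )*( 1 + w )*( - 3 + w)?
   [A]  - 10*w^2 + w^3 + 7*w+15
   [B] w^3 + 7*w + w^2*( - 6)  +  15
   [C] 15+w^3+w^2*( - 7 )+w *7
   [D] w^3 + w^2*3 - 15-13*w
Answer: C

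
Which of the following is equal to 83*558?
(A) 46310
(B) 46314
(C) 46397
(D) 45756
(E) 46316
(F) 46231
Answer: B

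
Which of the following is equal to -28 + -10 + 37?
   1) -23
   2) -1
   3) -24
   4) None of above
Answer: 2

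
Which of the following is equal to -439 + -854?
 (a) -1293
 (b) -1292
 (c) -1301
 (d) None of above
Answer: a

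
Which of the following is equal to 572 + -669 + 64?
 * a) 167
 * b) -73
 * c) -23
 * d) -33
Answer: d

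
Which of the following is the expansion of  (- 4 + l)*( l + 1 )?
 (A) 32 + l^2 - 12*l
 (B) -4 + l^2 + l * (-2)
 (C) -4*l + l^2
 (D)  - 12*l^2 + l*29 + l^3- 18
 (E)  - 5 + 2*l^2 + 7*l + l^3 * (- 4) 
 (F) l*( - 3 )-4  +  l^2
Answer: F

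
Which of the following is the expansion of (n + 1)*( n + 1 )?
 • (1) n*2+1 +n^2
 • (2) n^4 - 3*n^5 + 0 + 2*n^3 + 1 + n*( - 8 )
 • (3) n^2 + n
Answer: 1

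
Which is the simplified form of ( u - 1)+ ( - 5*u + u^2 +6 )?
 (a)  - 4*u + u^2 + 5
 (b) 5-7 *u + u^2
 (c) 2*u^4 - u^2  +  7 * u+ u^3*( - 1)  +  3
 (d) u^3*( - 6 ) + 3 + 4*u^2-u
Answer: a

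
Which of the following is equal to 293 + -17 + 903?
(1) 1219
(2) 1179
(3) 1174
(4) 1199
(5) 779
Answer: 2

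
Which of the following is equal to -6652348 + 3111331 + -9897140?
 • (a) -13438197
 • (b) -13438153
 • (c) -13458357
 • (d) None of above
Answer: d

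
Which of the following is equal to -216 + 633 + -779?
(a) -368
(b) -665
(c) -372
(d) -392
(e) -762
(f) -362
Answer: f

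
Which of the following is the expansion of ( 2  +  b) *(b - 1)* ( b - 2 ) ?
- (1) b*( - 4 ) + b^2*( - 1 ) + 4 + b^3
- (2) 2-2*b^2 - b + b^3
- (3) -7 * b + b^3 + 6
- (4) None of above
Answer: 1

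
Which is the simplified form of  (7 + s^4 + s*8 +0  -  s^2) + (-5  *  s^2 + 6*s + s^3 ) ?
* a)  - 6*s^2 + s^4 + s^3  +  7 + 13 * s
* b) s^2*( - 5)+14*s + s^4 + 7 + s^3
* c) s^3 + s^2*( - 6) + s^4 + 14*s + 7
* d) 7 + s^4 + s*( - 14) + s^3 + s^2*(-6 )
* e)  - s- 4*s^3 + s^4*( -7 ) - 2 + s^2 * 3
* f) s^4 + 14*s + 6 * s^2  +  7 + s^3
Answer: c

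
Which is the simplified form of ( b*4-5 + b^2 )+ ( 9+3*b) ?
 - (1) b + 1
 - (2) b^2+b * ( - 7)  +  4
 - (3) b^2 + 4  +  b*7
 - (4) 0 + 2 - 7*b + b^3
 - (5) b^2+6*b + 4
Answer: 3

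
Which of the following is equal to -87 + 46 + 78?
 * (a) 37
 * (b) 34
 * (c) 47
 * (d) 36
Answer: a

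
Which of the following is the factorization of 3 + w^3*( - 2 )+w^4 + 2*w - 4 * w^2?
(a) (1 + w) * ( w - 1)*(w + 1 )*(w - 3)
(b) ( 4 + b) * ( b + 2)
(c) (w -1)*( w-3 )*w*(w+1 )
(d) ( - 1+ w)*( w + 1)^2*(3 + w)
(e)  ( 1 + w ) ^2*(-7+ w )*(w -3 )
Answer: a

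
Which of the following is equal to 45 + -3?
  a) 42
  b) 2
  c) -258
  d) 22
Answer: a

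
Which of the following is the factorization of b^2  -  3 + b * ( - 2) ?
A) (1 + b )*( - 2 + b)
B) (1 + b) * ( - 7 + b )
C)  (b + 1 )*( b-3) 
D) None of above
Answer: C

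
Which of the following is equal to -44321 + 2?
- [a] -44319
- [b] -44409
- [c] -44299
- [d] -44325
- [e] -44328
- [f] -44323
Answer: a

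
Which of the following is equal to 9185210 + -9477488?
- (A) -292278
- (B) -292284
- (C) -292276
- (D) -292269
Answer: A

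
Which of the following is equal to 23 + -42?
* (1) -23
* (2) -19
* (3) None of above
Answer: 2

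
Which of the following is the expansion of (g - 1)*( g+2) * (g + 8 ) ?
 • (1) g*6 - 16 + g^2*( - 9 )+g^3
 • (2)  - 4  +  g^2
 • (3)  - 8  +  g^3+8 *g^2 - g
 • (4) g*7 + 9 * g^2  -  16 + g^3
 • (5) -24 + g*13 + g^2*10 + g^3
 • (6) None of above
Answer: 6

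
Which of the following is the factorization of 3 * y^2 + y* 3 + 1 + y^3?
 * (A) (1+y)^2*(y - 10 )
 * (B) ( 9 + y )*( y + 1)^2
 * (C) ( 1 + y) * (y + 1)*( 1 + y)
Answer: C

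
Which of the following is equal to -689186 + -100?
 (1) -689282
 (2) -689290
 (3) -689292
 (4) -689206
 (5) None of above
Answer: 5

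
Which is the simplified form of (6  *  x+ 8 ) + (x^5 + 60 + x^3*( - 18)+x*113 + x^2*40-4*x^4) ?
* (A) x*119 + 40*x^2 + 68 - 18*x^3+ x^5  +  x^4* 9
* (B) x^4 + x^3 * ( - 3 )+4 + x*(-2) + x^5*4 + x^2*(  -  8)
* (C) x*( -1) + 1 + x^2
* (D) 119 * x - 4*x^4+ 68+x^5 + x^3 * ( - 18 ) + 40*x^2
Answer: D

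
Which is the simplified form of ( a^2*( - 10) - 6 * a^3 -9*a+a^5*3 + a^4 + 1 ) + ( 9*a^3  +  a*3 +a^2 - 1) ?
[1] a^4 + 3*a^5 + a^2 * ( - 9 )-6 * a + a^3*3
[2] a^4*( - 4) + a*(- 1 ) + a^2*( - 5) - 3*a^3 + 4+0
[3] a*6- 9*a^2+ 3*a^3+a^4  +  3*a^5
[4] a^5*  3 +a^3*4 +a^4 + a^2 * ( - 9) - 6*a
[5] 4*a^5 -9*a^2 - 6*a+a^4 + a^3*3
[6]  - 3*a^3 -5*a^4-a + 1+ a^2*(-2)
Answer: 1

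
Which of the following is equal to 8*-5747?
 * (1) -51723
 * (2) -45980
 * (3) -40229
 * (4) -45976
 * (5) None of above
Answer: 4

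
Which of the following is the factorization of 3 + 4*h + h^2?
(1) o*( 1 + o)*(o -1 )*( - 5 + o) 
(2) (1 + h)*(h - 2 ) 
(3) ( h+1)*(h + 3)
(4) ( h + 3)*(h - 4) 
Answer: 3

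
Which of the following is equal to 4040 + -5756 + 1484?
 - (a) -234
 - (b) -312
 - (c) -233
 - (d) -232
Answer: d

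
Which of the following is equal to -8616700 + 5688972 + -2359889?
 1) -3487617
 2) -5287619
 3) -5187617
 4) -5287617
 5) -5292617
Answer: 4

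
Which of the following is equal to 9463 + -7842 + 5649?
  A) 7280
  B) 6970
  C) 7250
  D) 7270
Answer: D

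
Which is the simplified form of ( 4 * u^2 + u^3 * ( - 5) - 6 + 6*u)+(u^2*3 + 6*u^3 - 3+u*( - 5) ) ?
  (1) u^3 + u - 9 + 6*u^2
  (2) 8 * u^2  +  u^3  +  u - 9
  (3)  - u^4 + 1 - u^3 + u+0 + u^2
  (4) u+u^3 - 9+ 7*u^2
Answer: 4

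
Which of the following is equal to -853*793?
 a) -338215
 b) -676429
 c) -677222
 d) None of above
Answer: b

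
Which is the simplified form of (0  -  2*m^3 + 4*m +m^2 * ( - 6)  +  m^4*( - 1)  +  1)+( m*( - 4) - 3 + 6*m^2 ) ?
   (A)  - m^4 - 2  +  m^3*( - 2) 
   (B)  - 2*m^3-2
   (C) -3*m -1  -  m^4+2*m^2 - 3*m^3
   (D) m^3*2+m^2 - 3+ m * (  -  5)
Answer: A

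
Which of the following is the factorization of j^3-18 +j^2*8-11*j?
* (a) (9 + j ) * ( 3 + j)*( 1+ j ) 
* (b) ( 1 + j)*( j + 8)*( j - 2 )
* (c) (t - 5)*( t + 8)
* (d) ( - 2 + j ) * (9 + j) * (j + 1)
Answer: d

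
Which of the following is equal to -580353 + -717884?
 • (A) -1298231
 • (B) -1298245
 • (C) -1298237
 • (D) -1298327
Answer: C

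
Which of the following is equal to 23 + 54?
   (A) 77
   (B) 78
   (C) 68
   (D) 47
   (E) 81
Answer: A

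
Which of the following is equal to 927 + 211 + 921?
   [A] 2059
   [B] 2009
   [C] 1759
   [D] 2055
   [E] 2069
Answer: A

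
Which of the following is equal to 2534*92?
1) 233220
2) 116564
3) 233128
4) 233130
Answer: 3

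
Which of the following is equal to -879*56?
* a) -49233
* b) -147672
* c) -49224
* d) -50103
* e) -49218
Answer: c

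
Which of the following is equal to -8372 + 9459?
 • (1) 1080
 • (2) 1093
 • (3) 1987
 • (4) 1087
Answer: 4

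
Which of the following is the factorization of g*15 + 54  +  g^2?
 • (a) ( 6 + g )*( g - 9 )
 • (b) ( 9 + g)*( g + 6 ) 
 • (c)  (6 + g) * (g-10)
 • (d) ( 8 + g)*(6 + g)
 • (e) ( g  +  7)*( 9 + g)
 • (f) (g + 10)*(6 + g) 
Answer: b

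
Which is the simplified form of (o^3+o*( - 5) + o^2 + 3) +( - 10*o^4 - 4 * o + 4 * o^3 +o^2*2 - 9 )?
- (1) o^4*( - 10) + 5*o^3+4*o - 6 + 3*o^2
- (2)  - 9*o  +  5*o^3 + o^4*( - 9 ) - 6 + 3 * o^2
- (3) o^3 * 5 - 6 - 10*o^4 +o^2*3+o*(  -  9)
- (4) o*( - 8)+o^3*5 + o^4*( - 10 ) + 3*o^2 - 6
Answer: 3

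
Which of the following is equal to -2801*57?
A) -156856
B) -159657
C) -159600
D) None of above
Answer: B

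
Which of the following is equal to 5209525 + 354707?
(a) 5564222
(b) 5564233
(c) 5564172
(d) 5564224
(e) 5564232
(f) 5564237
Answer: e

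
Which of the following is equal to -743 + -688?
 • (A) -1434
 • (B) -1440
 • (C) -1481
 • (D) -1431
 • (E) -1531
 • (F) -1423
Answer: D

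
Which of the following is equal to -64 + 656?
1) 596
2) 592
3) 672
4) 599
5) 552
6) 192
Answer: 2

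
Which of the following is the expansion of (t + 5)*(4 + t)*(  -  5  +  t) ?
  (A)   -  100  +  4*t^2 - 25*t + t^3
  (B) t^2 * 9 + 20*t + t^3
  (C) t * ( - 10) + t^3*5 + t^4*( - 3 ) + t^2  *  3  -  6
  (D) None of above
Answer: A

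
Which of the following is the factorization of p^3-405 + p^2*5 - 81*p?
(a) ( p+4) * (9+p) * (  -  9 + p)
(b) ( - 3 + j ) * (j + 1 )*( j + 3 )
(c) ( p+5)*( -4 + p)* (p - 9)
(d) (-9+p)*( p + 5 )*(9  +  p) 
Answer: d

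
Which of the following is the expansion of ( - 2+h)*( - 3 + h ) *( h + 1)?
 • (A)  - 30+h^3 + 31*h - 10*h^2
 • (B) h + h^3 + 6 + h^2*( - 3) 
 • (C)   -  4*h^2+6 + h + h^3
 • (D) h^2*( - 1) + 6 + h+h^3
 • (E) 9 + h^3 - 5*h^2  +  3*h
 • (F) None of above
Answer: C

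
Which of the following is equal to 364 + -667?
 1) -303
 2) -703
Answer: 1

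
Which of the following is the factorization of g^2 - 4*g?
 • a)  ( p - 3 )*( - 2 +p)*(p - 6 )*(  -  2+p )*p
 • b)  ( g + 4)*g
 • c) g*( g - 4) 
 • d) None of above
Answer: c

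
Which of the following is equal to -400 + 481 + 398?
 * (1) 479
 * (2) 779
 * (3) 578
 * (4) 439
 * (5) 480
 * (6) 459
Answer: 1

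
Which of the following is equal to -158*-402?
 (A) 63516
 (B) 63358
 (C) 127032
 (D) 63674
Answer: A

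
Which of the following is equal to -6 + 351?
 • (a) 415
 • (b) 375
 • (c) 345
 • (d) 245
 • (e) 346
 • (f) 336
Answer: c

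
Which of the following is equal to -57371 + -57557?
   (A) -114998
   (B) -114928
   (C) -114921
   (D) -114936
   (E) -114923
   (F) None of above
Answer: B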